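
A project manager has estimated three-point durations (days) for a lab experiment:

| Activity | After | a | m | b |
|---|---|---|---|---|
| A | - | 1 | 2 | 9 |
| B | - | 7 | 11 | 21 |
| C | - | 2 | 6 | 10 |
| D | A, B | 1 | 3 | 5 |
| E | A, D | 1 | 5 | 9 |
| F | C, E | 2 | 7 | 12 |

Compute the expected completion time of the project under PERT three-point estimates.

te_A = (1 + 4·2 + 9)/6 = 18/6 = 3
te_B = (7 + 4·11 + 21)/6 = 72/6 = 12
te_C = (2 + 4·6 + 10)/6 = 36/6 = 6
te_D = (1 + 4·3 + 5)/6 = 18/6 = 3
te_E = (1 + 4·5 + 9)/6 = 30/6 = 5
te_F = (2 + 4·7 + 12)/6 = 42/6 = 7

Forward pass:
ES_A = 0; EF_A = 3
ES_B = 0; EF_B = 12
ES_C = 0; EF_C = 6
ES_D = max(EF_A=3, EF_B=12) = 12; EF_D = 12+3 = 15
ES_E = max(EF_A=3, EF_D=15) = 15; EF_E = 15+5 = 20
ES_F = max(EF_C=6, EF_E=20) = 20; EF_F = 20+7 = 27
Expected project duration μ = 27 days. Critical path: B → D → E → F.

27 days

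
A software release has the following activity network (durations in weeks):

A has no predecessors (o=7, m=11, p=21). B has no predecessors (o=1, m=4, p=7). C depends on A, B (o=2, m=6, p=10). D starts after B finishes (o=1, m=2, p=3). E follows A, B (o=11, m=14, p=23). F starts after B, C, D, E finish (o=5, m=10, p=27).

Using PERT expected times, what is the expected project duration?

39 weeks

te_A = (7 + 4·11 + 21)/6 = 72/6 = 12
te_B = (1 + 4·4 + 7)/6 = 24/6 = 4
te_C = (2 + 4·6 + 10)/6 = 36/6 = 6
te_D = (1 + 4·2 + 3)/6 = 12/6 = 2
te_E = (11 + 4·14 + 23)/6 = 90/6 = 15
te_F = (5 + 4·10 + 27)/6 = 72/6 = 12

Forward pass:
ES_A = 0; EF_A = 12
ES_B = 0; EF_B = 4
ES_C = max(EF_A=12, EF_B=4) = 12; EF_C = 12+6 = 18
ES_D = 4; EF_D = 4+2 = 6
ES_E = max(EF_A=12, EF_B=4) = 12; EF_E = 12+15 = 27
ES_F = max(EF_B=4, EF_C=18, EF_D=6, EF_E=27) = 27; EF_F = 27+12 = 39
Expected project duration μ = 39 weeks. Critical path: A → E → F.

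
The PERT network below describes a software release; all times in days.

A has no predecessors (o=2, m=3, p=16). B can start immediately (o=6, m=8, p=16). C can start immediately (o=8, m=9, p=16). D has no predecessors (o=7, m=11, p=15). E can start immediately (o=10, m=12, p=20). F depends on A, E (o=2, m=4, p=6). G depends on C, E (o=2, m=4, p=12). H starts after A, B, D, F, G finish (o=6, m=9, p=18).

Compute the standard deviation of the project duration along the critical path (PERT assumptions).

3.09 days

te_A = (2 + 4·3 + 16)/6 = 30/6 = 5; σ²_A = ((16−2)/6)² = 5.444
te_B = (6 + 4·8 + 16)/6 = 54/6 = 9; σ²_B = ((16−6)/6)² = 2.778
te_C = (8 + 4·9 + 16)/6 = 60/6 = 10; σ²_C = ((16−8)/6)² = 1.778
te_D = (7 + 4·11 + 15)/6 = 66/6 = 11; σ²_D = ((15−7)/6)² = 1.778
te_E = (10 + 4·12 + 20)/6 = 78/6 = 13; σ²_E = ((20−10)/6)² = 2.778
te_F = (2 + 4·4 + 6)/6 = 24/6 = 4; σ²_F = ((6−2)/6)² = 0.444
te_G = (2 + 4·4 + 12)/6 = 30/6 = 5; σ²_G = ((12−2)/6)² = 2.778
te_H = (6 + 4·9 + 18)/6 = 60/6 = 10; σ²_H = ((18−6)/6)² = 4.000

Forward pass:
ES_A = 0; EF_A = 5
ES_B = 0; EF_B = 9
ES_C = 0; EF_C = 10
ES_D = 0; EF_D = 11
ES_E = 0; EF_E = 13
ES_F = max(EF_A=5, EF_E=13) = 13; EF_F = 13+4 = 17
ES_G = max(EF_C=10, EF_E=13) = 13; EF_G = 13+5 = 18
ES_H = max(EF_A=5, EF_B=9, EF_D=11, EF_F=17, EF_G=18) = 18; EF_H = 18+10 = 28
Expected project duration μ = 28 days. Critical path: E → G → H.

Variance along critical path = 2.778 + 2.778 + 4.000 = 9.556
σ = √9.556 = 3.091 days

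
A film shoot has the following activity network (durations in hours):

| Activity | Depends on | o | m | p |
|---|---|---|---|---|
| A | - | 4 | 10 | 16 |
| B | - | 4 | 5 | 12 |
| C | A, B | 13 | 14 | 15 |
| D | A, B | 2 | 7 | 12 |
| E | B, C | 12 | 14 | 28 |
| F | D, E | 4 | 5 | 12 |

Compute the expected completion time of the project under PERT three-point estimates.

te_A = (4 + 4·10 + 16)/6 = 60/6 = 10
te_B = (4 + 4·5 + 12)/6 = 36/6 = 6
te_C = (13 + 4·14 + 15)/6 = 84/6 = 14
te_D = (2 + 4·7 + 12)/6 = 42/6 = 7
te_E = (12 + 4·14 + 28)/6 = 96/6 = 16
te_F = (4 + 4·5 + 12)/6 = 36/6 = 6

Forward pass:
ES_A = 0; EF_A = 10
ES_B = 0; EF_B = 6
ES_C = max(EF_A=10, EF_B=6) = 10; EF_C = 10+14 = 24
ES_D = max(EF_A=10, EF_B=6) = 10; EF_D = 10+7 = 17
ES_E = max(EF_B=6, EF_C=24) = 24; EF_E = 24+16 = 40
ES_F = max(EF_D=17, EF_E=40) = 40; EF_F = 40+6 = 46
Expected project duration μ = 46 hours. Critical path: A → C → E → F.

46 hours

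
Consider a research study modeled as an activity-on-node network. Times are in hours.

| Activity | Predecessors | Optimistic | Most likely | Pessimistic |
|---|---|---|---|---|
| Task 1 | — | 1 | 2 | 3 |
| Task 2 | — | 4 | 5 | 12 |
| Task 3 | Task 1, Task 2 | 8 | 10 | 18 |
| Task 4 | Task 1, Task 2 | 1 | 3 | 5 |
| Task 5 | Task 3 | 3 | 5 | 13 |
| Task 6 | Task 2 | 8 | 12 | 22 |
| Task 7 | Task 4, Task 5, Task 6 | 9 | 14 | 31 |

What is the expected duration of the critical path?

te_Task 1 = (1 + 4·2 + 3)/6 = 12/6 = 2
te_Task 2 = (4 + 4·5 + 12)/6 = 36/6 = 6
te_Task 3 = (8 + 4·10 + 18)/6 = 66/6 = 11
te_Task 4 = (1 + 4·3 + 5)/6 = 18/6 = 3
te_Task 5 = (3 + 4·5 + 13)/6 = 36/6 = 6
te_Task 6 = (8 + 4·12 + 22)/6 = 78/6 = 13
te_Task 7 = (9 + 4·14 + 31)/6 = 96/6 = 16

Forward pass:
ES_Task 1 = 0; EF_Task 1 = 2
ES_Task 2 = 0; EF_Task 2 = 6
ES_Task 3 = max(EF_Task 1=2, EF_Task 2=6) = 6; EF_Task 3 = 6+11 = 17
ES_Task 4 = max(EF_Task 1=2, EF_Task 2=6) = 6; EF_Task 4 = 6+3 = 9
ES_Task 5 = 17; EF_Task 5 = 17+6 = 23
ES_Task 6 = 6; EF_Task 6 = 6+13 = 19
ES_Task 7 = max(EF_Task 4=9, EF_Task 5=23, EF_Task 6=19) = 23; EF_Task 7 = 23+16 = 39
Expected project duration μ = 39 hours. Critical path: Task 2 → Task 3 → Task 5 → Task 7.

39 hours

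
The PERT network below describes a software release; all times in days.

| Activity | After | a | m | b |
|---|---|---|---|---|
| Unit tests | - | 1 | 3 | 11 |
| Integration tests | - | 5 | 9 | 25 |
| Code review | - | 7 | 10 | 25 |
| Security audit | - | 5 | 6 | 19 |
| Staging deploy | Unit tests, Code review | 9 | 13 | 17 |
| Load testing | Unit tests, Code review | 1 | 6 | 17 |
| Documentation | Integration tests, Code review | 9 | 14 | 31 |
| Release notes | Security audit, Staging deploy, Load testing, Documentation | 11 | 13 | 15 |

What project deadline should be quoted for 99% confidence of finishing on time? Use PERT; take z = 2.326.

te_Unit tests = (1 + 4·3 + 11)/6 = 24/6 = 4; σ²_Unit tests = ((11−1)/6)² = 2.778
te_Integration tests = (5 + 4·9 + 25)/6 = 66/6 = 11; σ²_Integration tests = ((25−5)/6)² = 11.111
te_Code review = (7 + 4·10 + 25)/6 = 72/6 = 12; σ²_Code review = ((25−7)/6)² = 9.000
te_Security audit = (5 + 4·6 + 19)/6 = 48/6 = 8; σ²_Security audit = ((19−5)/6)² = 5.444
te_Staging deploy = (9 + 4·13 + 17)/6 = 78/6 = 13; σ²_Staging deploy = ((17−9)/6)² = 1.778
te_Load testing = (1 + 4·6 + 17)/6 = 42/6 = 7; σ²_Load testing = ((17−1)/6)² = 7.111
te_Documentation = (9 + 4·14 + 31)/6 = 96/6 = 16; σ²_Documentation = ((31−9)/6)² = 13.444
te_Release notes = (11 + 4·13 + 15)/6 = 78/6 = 13; σ²_Release notes = ((15−11)/6)² = 0.444

Forward pass:
ES_Unit tests = 0; EF_Unit tests = 4
ES_Integration tests = 0; EF_Integration tests = 11
ES_Code review = 0; EF_Code review = 12
ES_Security audit = 0; EF_Security audit = 8
ES_Staging deploy = max(EF_Unit tests=4, EF_Code review=12) = 12; EF_Staging deploy = 12+13 = 25
ES_Load testing = max(EF_Unit tests=4, EF_Code review=12) = 12; EF_Load testing = 12+7 = 19
ES_Documentation = max(EF_Integration tests=11, EF_Code review=12) = 12; EF_Documentation = 12+16 = 28
ES_Release notes = max(EF_Security audit=8, EF_Staging deploy=25, EF_Load testing=19, EF_Documentation=28) = 28; EF_Release notes = 28+13 = 41
Expected project duration μ = 41 days. Critical path: Code review → Documentation → Release notes.

Variance along critical path = 9.000 + 13.444 + 0.444 = 22.889; σ = 4.784 days.
D = μ + z·σ = 41 + 2.326·4.784 = 52.1 days

52.1 days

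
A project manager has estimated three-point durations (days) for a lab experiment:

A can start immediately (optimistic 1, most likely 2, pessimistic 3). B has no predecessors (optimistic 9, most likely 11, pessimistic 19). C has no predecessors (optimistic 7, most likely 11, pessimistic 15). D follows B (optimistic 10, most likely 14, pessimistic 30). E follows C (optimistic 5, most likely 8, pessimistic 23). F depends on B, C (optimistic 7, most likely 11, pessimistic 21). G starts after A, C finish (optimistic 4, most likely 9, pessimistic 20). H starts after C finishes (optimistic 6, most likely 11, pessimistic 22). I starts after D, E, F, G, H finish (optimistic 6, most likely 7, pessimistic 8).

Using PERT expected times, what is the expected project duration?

te_A = (1 + 4·2 + 3)/6 = 12/6 = 2
te_B = (9 + 4·11 + 19)/6 = 72/6 = 12
te_C = (7 + 4·11 + 15)/6 = 66/6 = 11
te_D = (10 + 4·14 + 30)/6 = 96/6 = 16
te_E = (5 + 4·8 + 23)/6 = 60/6 = 10
te_F = (7 + 4·11 + 21)/6 = 72/6 = 12
te_G = (4 + 4·9 + 20)/6 = 60/6 = 10
te_H = (6 + 4·11 + 22)/6 = 72/6 = 12
te_I = (6 + 4·7 + 8)/6 = 42/6 = 7

Forward pass:
ES_A = 0; EF_A = 2
ES_B = 0; EF_B = 12
ES_C = 0; EF_C = 11
ES_D = 12; EF_D = 12+16 = 28
ES_E = 11; EF_E = 11+10 = 21
ES_F = max(EF_B=12, EF_C=11) = 12; EF_F = 12+12 = 24
ES_G = max(EF_A=2, EF_C=11) = 11; EF_G = 11+10 = 21
ES_H = 11; EF_H = 11+12 = 23
ES_I = max(EF_D=28, EF_E=21, EF_F=24, EF_G=21, EF_H=23) = 28; EF_I = 28+7 = 35
Expected project duration μ = 35 days. Critical path: B → D → I.

35 days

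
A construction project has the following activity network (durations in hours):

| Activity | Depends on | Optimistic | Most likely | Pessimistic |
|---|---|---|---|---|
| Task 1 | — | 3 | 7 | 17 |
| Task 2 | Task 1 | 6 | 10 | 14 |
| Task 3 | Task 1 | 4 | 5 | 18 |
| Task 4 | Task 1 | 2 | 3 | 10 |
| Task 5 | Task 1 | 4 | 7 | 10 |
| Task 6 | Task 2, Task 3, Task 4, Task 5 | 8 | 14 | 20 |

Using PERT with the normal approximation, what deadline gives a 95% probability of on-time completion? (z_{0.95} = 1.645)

te_Task 1 = (3 + 4·7 + 17)/6 = 48/6 = 8; σ²_Task 1 = ((17−3)/6)² = 5.444
te_Task 2 = (6 + 4·10 + 14)/6 = 60/6 = 10; σ²_Task 2 = ((14−6)/6)² = 1.778
te_Task 3 = (4 + 4·5 + 18)/6 = 42/6 = 7; σ²_Task 3 = ((18−4)/6)² = 5.444
te_Task 4 = (2 + 4·3 + 10)/6 = 24/6 = 4; σ²_Task 4 = ((10−2)/6)² = 1.778
te_Task 5 = (4 + 4·7 + 10)/6 = 42/6 = 7; σ²_Task 5 = ((10−4)/6)² = 1.000
te_Task 6 = (8 + 4·14 + 20)/6 = 84/6 = 14; σ²_Task 6 = ((20−8)/6)² = 4.000

Forward pass:
ES_Task 1 = 0; EF_Task 1 = 8
ES_Task 2 = 8; EF_Task 2 = 8+10 = 18
ES_Task 3 = 8; EF_Task 3 = 8+7 = 15
ES_Task 4 = 8; EF_Task 4 = 8+4 = 12
ES_Task 5 = 8; EF_Task 5 = 8+7 = 15
ES_Task 6 = max(EF_Task 2=18, EF_Task 3=15, EF_Task 4=12, EF_Task 5=15) = 18; EF_Task 6 = 18+14 = 32
Expected project duration μ = 32 hours. Critical path: Task 1 → Task 2 → Task 6.

Variance along critical path = 5.444 + 1.778 + 4.000 = 11.222; σ = 3.350 hours.
D = μ + z·σ = 32 + 1.645·3.350 = 37.5 hours

37.5 hours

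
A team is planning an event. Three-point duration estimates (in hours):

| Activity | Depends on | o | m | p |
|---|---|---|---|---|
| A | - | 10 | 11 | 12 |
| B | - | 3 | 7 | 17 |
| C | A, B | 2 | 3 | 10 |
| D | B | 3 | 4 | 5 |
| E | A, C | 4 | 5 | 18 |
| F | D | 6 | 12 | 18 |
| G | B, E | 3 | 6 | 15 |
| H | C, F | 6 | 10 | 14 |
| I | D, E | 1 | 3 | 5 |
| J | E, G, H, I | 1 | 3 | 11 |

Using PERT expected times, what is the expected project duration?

38 hours

te_A = (10 + 4·11 + 12)/6 = 66/6 = 11
te_B = (3 + 4·7 + 17)/6 = 48/6 = 8
te_C = (2 + 4·3 + 10)/6 = 24/6 = 4
te_D = (3 + 4·4 + 5)/6 = 24/6 = 4
te_E = (4 + 4·5 + 18)/6 = 42/6 = 7
te_F = (6 + 4·12 + 18)/6 = 72/6 = 12
te_G = (3 + 4·6 + 15)/6 = 42/6 = 7
te_H = (6 + 4·10 + 14)/6 = 60/6 = 10
te_I = (1 + 4·3 + 5)/6 = 18/6 = 3
te_J = (1 + 4·3 + 11)/6 = 24/6 = 4

Forward pass:
ES_A = 0; EF_A = 11
ES_B = 0; EF_B = 8
ES_C = max(EF_A=11, EF_B=8) = 11; EF_C = 11+4 = 15
ES_D = 8; EF_D = 8+4 = 12
ES_E = max(EF_A=11, EF_C=15) = 15; EF_E = 15+7 = 22
ES_F = 12; EF_F = 12+12 = 24
ES_G = max(EF_B=8, EF_E=22) = 22; EF_G = 22+7 = 29
ES_H = max(EF_C=15, EF_F=24) = 24; EF_H = 24+10 = 34
ES_I = max(EF_D=12, EF_E=22) = 22; EF_I = 22+3 = 25
ES_J = max(EF_E=22, EF_G=29, EF_H=34, EF_I=25) = 34; EF_J = 34+4 = 38
Expected project duration μ = 38 hours. Critical path: B → D → F → H → J.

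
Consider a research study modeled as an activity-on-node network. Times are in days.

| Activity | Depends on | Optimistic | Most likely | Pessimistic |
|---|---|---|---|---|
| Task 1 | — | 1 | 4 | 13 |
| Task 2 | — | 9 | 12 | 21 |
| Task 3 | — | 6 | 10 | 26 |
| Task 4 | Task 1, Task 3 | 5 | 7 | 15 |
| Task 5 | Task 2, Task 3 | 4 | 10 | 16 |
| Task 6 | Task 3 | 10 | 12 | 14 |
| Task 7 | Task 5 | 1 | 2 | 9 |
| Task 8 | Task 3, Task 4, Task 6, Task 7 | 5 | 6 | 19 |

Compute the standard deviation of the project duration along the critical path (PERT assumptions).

te_Task 1 = (1 + 4·4 + 13)/6 = 30/6 = 5; σ²_Task 1 = ((13−1)/6)² = 4.000
te_Task 2 = (9 + 4·12 + 21)/6 = 78/6 = 13; σ²_Task 2 = ((21−9)/6)² = 4.000
te_Task 3 = (6 + 4·10 + 26)/6 = 72/6 = 12; σ²_Task 3 = ((26−6)/6)² = 11.111
te_Task 4 = (5 + 4·7 + 15)/6 = 48/6 = 8; σ²_Task 4 = ((15−5)/6)² = 2.778
te_Task 5 = (4 + 4·10 + 16)/6 = 60/6 = 10; σ²_Task 5 = ((16−4)/6)² = 4.000
te_Task 6 = (10 + 4·12 + 14)/6 = 72/6 = 12; σ²_Task 6 = ((14−10)/6)² = 0.444
te_Task 7 = (1 + 4·2 + 9)/6 = 18/6 = 3; σ²_Task 7 = ((9−1)/6)² = 1.778
te_Task 8 = (5 + 4·6 + 19)/6 = 48/6 = 8; σ²_Task 8 = ((19−5)/6)² = 5.444

Forward pass:
ES_Task 1 = 0; EF_Task 1 = 5
ES_Task 2 = 0; EF_Task 2 = 13
ES_Task 3 = 0; EF_Task 3 = 12
ES_Task 4 = max(EF_Task 1=5, EF_Task 3=12) = 12; EF_Task 4 = 12+8 = 20
ES_Task 5 = max(EF_Task 2=13, EF_Task 3=12) = 13; EF_Task 5 = 13+10 = 23
ES_Task 6 = 12; EF_Task 6 = 12+12 = 24
ES_Task 7 = 23; EF_Task 7 = 23+3 = 26
ES_Task 8 = max(EF_Task 3=12, EF_Task 4=20, EF_Task 6=24, EF_Task 7=26) = 26; EF_Task 8 = 26+8 = 34
Expected project duration μ = 34 days. Critical path: Task 2 → Task 5 → Task 7 → Task 8.

Variance along critical path = 4.000 + 4.000 + 1.778 + 5.444 = 15.222
σ = √15.222 = 3.902 days

3.90 days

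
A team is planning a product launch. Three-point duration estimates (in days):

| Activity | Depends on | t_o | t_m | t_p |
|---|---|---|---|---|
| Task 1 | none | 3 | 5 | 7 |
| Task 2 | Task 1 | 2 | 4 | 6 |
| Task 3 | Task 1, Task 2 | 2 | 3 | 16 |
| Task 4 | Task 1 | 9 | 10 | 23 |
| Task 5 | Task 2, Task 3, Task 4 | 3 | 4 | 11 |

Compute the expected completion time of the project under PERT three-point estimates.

te_Task 1 = (3 + 4·5 + 7)/6 = 30/6 = 5
te_Task 2 = (2 + 4·4 + 6)/6 = 24/6 = 4
te_Task 3 = (2 + 4·3 + 16)/6 = 30/6 = 5
te_Task 4 = (9 + 4·10 + 23)/6 = 72/6 = 12
te_Task 5 = (3 + 4·4 + 11)/6 = 30/6 = 5

Forward pass:
ES_Task 1 = 0; EF_Task 1 = 5
ES_Task 2 = 5; EF_Task 2 = 5+4 = 9
ES_Task 3 = max(EF_Task 1=5, EF_Task 2=9) = 9; EF_Task 3 = 9+5 = 14
ES_Task 4 = 5; EF_Task 4 = 5+12 = 17
ES_Task 5 = max(EF_Task 2=9, EF_Task 3=14, EF_Task 4=17) = 17; EF_Task 5 = 17+5 = 22
Expected project duration μ = 22 days. Critical path: Task 1 → Task 4 → Task 5.

22 days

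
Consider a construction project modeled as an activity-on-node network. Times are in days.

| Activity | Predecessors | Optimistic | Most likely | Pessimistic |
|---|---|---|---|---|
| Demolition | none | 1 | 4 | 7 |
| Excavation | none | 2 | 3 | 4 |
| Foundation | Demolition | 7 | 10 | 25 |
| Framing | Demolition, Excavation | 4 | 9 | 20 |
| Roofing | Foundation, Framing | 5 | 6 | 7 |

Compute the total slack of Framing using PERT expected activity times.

te_Demolition = (1 + 4·4 + 7)/6 = 24/6 = 4
te_Excavation = (2 + 4·3 + 4)/6 = 18/6 = 3
te_Foundation = (7 + 4·10 + 25)/6 = 72/6 = 12
te_Framing = (4 + 4·9 + 20)/6 = 60/6 = 10
te_Roofing = (5 + 4·6 + 7)/6 = 36/6 = 6

Forward pass:
ES_Demolition = 0; EF_Demolition = 4
ES_Excavation = 0; EF_Excavation = 3
ES_Foundation = 4; EF_Foundation = 4+12 = 16
ES_Framing = max(EF_Demolition=4, EF_Excavation=3) = 4; EF_Framing = 4+10 = 14
ES_Roofing = max(EF_Foundation=16, EF_Framing=14) = 16; EF_Roofing = 16+6 = 22
Expected project duration μ = 22 days. Critical path: Demolition → Foundation → Roofing.

Backward pass:
LF_Roofing = 22; LS_Roofing = 22−6 = 16
LF_Framing = LS_Roofing = 16; LS_Framing = 16−10 = 6
LF_Foundation = LS_Roofing = 16; LS_Foundation = 16−12 = 4
LF_Excavation = LS_Framing = 6; LS_Excavation = 6−3 = 3
LF_Demolition = min(LS_Foundation=4, LS_Framing=6) = 4; LS_Demolition = 4−4 = 0
Slack_Framing = LS_Framing − ES_Framing = 6 − 4 = 2

2 days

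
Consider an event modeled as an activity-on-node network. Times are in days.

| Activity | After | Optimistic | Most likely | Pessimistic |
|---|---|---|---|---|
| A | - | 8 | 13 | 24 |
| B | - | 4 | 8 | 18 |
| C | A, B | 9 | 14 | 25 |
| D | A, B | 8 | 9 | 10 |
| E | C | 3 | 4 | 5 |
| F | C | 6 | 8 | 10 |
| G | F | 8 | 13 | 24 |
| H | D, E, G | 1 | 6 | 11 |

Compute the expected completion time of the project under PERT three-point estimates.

57 days

te_A = (8 + 4·13 + 24)/6 = 84/6 = 14
te_B = (4 + 4·8 + 18)/6 = 54/6 = 9
te_C = (9 + 4·14 + 25)/6 = 90/6 = 15
te_D = (8 + 4·9 + 10)/6 = 54/6 = 9
te_E = (3 + 4·4 + 5)/6 = 24/6 = 4
te_F = (6 + 4·8 + 10)/6 = 48/6 = 8
te_G = (8 + 4·13 + 24)/6 = 84/6 = 14
te_H = (1 + 4·6 + 11)/6 = 36/6 = 6

Forward pass:
ES_A = 0; EF_A = 14
ES_B = 0; EF_B = 9
ES_C = max(EF_A=14, EF_B=9) = 14; EF_C = 14+15 = 29
ES_D = max(EF_A=14, EF_B=9) = 14; EF_D = 14+9 = 23
ES_E = 29; EF_E = 29+4 = 33
ES_F = 29; EF_F = 29+8 = 37
ES_G = 37; EF_G = 37+14 = 51
ES_H = max(EF_D=23, EF_E=33, EF_G=51) = 51; EF_H = 51+6 = 57
Expected project duration μ = 57 days. Critical path: A → C → F → G → H.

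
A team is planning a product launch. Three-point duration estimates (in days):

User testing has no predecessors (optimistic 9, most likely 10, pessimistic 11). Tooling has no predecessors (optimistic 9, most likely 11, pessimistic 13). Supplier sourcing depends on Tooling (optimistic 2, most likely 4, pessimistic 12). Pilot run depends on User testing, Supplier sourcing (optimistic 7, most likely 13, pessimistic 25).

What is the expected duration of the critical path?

te_User testing = (9 + 4·10 + 11)/6 = 60/6 = 10
te_Tooling = (9 + 4·11 + 13)/6 = 66/6 = 11
te_Supplier sourcing = (2 + 4·4 + 12)/6 = 30/6 = 5
te_Pilot run = (7 + 4·13 + 25)/6 = 84/6 = 14

Forward pass:
ES_User testing = 0; EF_User testing = 10
ES_Tooling = 0; EF_Tooling = 11
ES_Supplier sourcing = 11; EF_Supplier sourcing = 11+5 = 16
ES_Pilot run = max(EF_User testing=10, EF_Supplier sourcing=16) = 16; EF_Pilot run = 16+14 = 30
Expected project duration μ = 30 days. Critical path: Tooling → Supplier sourcing → Pilot run.

30 days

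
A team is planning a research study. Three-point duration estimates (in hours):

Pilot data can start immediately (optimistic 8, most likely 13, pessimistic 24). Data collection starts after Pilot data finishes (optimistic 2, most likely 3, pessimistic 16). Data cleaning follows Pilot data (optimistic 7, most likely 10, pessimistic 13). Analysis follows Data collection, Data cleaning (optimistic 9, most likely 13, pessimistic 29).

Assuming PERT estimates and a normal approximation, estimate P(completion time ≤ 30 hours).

te_Pilot data = (8 + 4·13 + 24)/6 = 84/6 = 14; σ²_Pilot data = ((24−8)/6)² = 7.111
te_Data collection = (2 + 4·3 + 16)/6 = 30/6 = 5; σ²_Data collection = ((16−2)/6)² = 5.444
te_Data cleaning = (7 + 4·10 + 13)/6 = 60/6 = 10; σ²_Data cleaning = ((13−7)/6)² = 1.000
te_Analysis = (9 + 4·13 + 29)/6 = 90/6 = 15; σ²_Analysis = ((29−9)/6)² = 11.111

Forward pass:
ES_Pilot data = 0; EF_Pilot data = 14
ES_Data collection = 14; EF_Data collection = 14+5 = 19
ES_Data cleaning = 14; EF_Data cleaning = 14+10 = 24
ES_Analysis = max(EF_Data collection=19, EF_Data cleaning=24) = 24; EF_Analysis = 24+15 = 39
Expected project duration μ = 39 hours. Critical path: Pilot data → Data cleaning → Analysis.

Variance along critical path = 7.111 + 1.000 + 11.111 = 19.222; σ = √19.222 = 4.384 hours.
Z = (30 − 39) / 4.384 = -2.053
P(T ≤ 30) = Φ(-2.053) ≈ 0.020

0.020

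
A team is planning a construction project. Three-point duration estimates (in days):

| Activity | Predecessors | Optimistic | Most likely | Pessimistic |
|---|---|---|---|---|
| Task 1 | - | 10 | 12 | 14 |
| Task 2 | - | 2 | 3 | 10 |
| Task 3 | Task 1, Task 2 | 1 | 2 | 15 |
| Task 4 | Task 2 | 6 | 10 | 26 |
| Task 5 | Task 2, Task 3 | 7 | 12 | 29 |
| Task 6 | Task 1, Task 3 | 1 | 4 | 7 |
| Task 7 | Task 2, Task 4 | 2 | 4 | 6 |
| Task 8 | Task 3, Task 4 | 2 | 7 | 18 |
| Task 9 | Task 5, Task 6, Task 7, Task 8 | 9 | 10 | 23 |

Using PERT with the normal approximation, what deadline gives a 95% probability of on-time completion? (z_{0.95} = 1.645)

50.2 days

te_Task 1 = (10 + 4·12 + 14)/6 = 72/6 = 12; σ²_Task 1 = ((14−10)/6)² = 0.444
te_Task 2 = (2 + 4·3 + 10)/6 = 24/6 = 4; σ²_Task 2 = ((10−2)/6)² = 1.778
te_Task 3 = (1 + 4·2 + 15)/6 = 24/6 = 4; σ²_Task 3 = ((15−1)/6)² = 5.444
te_Task 4 = (6 + 4·10 + 26)/6 = 72/6 = 12; σ²_Task 4 = ((26−6)/6)² = 11.111
te_Task 5 = (7 + 4·12 + 29)/6 = 84/6 = 14; σ²_Task 5 = ((29−7)/6)² = 13.444
te_Task 6 = (1 + 4·4 + 7)/6 = 24/6 = 4; σ²_Task 6 = ((7−1)/6)² = 1.000
te_Task 7 = (2 + 4·4 + 6)/6 = 24/6 = 4; σ²_Task 7 = ((6−2)/6)² = 0.444
te_Task 8 = (2 + 4·7 + 18)/6 = 48/6 = 8; σ²_Task 8 = ((18−2)/6)² = 7.111
te_Task 9 = (9 + 4·10 + 23)/6 = 72/6 = 12; σ²_Task 9 = ((23−9)/6)² = 5.444

Forward pass:
ES_Task 1 = 0; EF_Task 1 = 12
ES_Task 2 = 0; EF_Task 2 = 4
ES_Task 3 = max(EF_Task 1=12, EF_Task 2=4) = 12; EF_Task 3 = 12+4 = 16
ES_Task 4 = 4; EF_Task 4 = 4+12 = 16
ES_Task 5 = max(EF_Task 2=4, EF_Task 3=16) = 16; EF_Task 5 = 16+14 = 30
ES_Task 6 = max(EF_Task 1=12, EF_Task 3=16) = 16; EF_Task 6 = 16+4 = 20
ES_Task 7 = max(EF_Task 2=4, EF_Task 4=16) = 16; EF_Task 7 = 16+4 = 20
ES_Task 8 = max(EF_Task 3=16, EF_Task 4=16) = 16; EF_Task 8 = 16+8 = 24
ES_Task 9 = max(EF_Task 5=30, EF_Task 6=20, EF_Task 7=20, EF_Task 8=24) = 30; EF_Task 9 = 30+12 = 42
Expected project duration μ = 42 days. Critical path: Task 1 → Task 3 → Task 5 → Task 9.

Variance along critical path = 0.444 + 5.444 + 13.444 + 5.444 = 24.778; σ = 4.978 days.
D = μ + z·σ = 42 + 1.645·4.978 = 50.2 days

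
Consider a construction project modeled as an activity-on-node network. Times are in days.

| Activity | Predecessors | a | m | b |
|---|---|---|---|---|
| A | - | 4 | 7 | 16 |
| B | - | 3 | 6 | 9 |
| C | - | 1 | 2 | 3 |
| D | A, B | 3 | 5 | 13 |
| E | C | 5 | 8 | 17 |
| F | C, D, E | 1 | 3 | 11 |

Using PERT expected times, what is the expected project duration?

te_A = (4 + 4·7 + 16)/6 = 48/6 = 8
te_B = (3 + 4·6 + 9)/6 = 36/6 = 6
te_C = (1 + 4·2 + 3)/6 = 12/6 = 2
te_D = (3 + 4·5 + 13)/6 = 36/6 = 6
te_E = (5 + 4·8 + 17)/6 = 54/6 = 9
te_F = (1 + 4·3 + 11)/6 = 24/6 = 4

Forward pass:
ES_A = 0; EF_A = 8
ES_B = 0; EF_B = 6
ES_C = 0; EF_C = 2
ES_D = max(EF_A=8, EF_B=6) = 8; EF_D = 8+6 = 14
ES_E = 2; EF_E = 2+9 = 11
ES_F = max(EF_C=2, EF_D=14, EF_E=11) = 14; EF_F = 14+4 = 18
Expected project duration μ = 18 days. Critical path: A → D → F.

18 days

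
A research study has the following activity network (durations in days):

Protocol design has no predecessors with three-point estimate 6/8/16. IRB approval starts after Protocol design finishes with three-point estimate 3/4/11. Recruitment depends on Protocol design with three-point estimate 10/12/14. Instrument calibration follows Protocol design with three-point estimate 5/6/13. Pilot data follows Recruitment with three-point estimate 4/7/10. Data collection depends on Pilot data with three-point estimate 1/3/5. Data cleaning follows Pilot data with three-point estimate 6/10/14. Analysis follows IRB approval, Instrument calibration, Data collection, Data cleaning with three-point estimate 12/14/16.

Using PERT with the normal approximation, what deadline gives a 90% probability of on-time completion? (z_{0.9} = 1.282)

te_Protocol design = (6 + 4·8 + 16)/6 = 54/6 = 9; σ²_Protocol design = ((16−6)/6)² = 2.778
te_IRB approval = (3 + 4·4 + 11)/6 = 30/6 = 5; σ²_IRB approval = ((11−3)/6)² = 1.778
te_Recruitment = (10 + 4·12 + 14)/6 = 72/6 = 12; σ²_Recruitment = ((14−10)/6)² = 0.444
te_Instrument calibration = (5 + 4·6 + 13)/6 = 42/6 = 7; σ²_Instrument calibration = ((13−5)/6)² = 1.778
te_Pilot data = (4 + 4·7 + 10)/6 = 42/6 = 7; σ²_Pilot data = ((10−4)/6)² = 1.000
te_Data collection = (1 + 4·3 + 5)/6 = 18/6 = 3; σ²_Data collection = ((5−1)/6)² = 0.444
te_Data cleaning = (6 + 4·10 + 14)/6 = 60/6 = 10; σ²_Data cleaning = ((14−6)/6)² = 1.778
te_Analysis = (12 + 4·14 + 16)/6 = 84/6 = 14; σ²_Analysis = ((16−12)/6)² = 0.444

Forward pass:
ES_Protocol design = 0; EF_Protocol design = 9
ES_IRB approval = 9; EF_IRB approval = 9+5 = 14
ES_Recruitment = 9; EF_Recruitment = 9+12 = 21
ES_Instrument calibration = 9; EF_Instrument calibration = 9+7 = 16
ES_Pilot data = 21; EF_Pilot data = 21+7 = 28
ES_Data collection = 28; EF_Data collection = 28+3 = 31
ES_Data cleaning = 28; EF_Data cleaning = 28+10 = 38
ES_Analysis = max(EF_IRB approval=14, EF_Instrument calibration=16, EF_Data collection=31, EF_Data cleaning=38) = 38; EF_Analysis = 38+14 = 52
Expected project duration μ = 52 days. Critical path: Protocol design → Recruitment → Pilot data → Data cleaning → Analysis.

Variance along critical path = 2.778 + 0.444 + 1.000 + 1.778 + 0.444 = 6.444; σ = 2.539 days.
D = μ + z·σ = 52 + 1.282·2.539 = 55.3 days

55.3 days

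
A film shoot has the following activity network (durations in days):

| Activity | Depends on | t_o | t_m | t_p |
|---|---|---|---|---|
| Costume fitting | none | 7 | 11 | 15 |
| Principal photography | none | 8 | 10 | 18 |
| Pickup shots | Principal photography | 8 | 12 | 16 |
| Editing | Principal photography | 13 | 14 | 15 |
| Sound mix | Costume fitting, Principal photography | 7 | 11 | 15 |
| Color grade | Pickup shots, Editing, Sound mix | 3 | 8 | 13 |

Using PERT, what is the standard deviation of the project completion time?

te_Costume fitting = (7 + 4·11 + 15)/6 = 66/6 = 11; σ²_Costume fitting = ((15−7)/6)² = 1.778
te_Principal photography = (8 + 4·10 + 18)/6 = 66/6 = 11; σ²_Principal photography = ((18−8)/6)² = 2.778
te_Pickup shots = (8 + 4·12 + 16)/6 = 72/6 = 12; σ²_Pickup shots = ((16−8)/6)² = 1.778
te_Editing = (13 + 4·14 + 15)/6 = 84/6 = 14; σ²_Editing = ((15−13)/6)² = 0.111
te_Sound mix = (7 + 4·11 + 15)/6 = 66/6 = 11; σ²_Sound mix = ((15−7)/6)² = 1.778
te_Color grade = (3 + 4·8 + 13)/6 = 48/6 = 8; σ²_Color grade = ((13−3)/6)² = 2.778

Forward pass:
ES_Costume fitting = 0; EF_Costume fitting = 11
ES_Principal photography = 0; EF_Principal photography = 11
ES_Pickup shots = 11; EF_Pickup shots = 11+12 = 23
ES_Editing = 11; EF_Editing = 11+14 = 25
ES_Sound mix = max(EF_Costume fitting=11, EF_Principal photography=11) = 11; EF_Sound mix = 11+11 = 22
ES_Color grade = max(EF_Pickup shots=23, EF_Editing=25, EF_Sound mix=22) = 25; EF_Color grade = 25+8 = 33
Expected project duration μ = 33 days. Critical path: Principal photography → Editing → Color grade.

Variance along critical path = 2.778 + 0.111 + 2.778 = 5.667
σ = √5.667 = 2.380 days

2.38 days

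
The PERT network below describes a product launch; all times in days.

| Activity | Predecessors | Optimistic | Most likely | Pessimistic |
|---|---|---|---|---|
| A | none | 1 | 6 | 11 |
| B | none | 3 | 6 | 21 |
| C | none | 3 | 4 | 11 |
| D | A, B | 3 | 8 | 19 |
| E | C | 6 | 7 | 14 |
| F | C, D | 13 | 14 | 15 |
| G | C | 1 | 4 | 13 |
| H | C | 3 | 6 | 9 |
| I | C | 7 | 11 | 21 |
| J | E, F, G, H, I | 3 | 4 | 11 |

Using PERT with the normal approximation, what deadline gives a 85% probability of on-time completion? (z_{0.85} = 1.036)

te_A = (1 + 4·6 + 11)/6 = 36/6 = 6; σ²_A = ((11−1)/6)² = 2.778
te_B = (3 + 4·6 + 21)/6 = 48/6 = 8; σ²_B = ((21−3)/6)² = 9.000
te_C = (3 + 4·4 + 11)/6 = 30/6 = 5; σ²_C = ((11−3)/6)² = 1.778
te_D = (3 + 4·8 + 19)/6 = 54/6 = 9; σ²_D = ((19−3)/6)² = 7.111
te_E = (6 + 4·7 + 14)/6 = 48/6 = 8; σ²_E = ((14−6)/6)² = 1.778
te_F = (13 + 4·14 + 15)/6 = 84/6 = 14; σ²_F = ((15−13)/6)² = 0.111
te_G = (1 + 4·4 + 13)/6 = 30/6 = 5; σ²_G = ((13−1)/6)² = 4.000
te_H = (3 + 4·6 + 9)/6 = 36/6 = 6; σ²_H = ((9−3)/6)² = 1.000
te_I = (7 + 4·11 + 21)/6 = 72/6 = 12; σ²_I = ((21−7)/6)² = 5.444
te_J = (3 + 4·4 + 11)/6 = 30/6 = 5; σ²_J = ((11−3)/6)² = 1.778

Forward pass:
ES_A = 0; EF_A = 6
ES_B = 0; EF_B = 8
ES_C = 0; EF_C = 5
ES_D = max(EF_A=6, EF_B=8) = 8; EF_D = 8+9 = 17
ES_E = 5; EF_E = 5+8 = 13
ES_F = max(EF_C=5, EF_D=17) = 17; EF_F = 17+14 = 31
ES_G = 5; EF_G = 5+5 = 10
ES_H = 5; EF_H = 5+6 = 11
ES_I = 5; EF_I = 5+12 = 17
ES_J = max(EF_E=13, EF_F=31, EF_G=10, EF_H=11, EF_I=17) = 31; EF_J = 31+5 = 36
Expected project duration μ = 36 days. Critical path: B → D → F → J.

Variance along critical path = 9.000 + 7.111 + 0.111 + 1.778 = 18.000; σ = 4.243 days.
D = μ + z·σ = 36 + 1.036·4.243 = 40.4 days

40.4 days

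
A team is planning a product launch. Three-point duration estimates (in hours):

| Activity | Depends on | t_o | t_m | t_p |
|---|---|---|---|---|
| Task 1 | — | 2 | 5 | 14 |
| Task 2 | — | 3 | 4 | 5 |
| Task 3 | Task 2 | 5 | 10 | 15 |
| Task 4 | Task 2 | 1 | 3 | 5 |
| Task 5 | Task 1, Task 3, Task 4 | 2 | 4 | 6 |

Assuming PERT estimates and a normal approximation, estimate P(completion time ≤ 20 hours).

0.863

te_Task 1 = (2 + 4·5 + 14)/6 = 36/6 = 6; σ²_Task 1 = ((14−2)/6)² = 4.000
te_Task 2 = (3 + 4·4 + 5)/6 = 24/6 = 4; σ²_Task 2 = ((5−3)/6)² = 0.111
te_Task 3 = (5 + 4·10 + 15)/6 = 60/6 = 10; σ²_Task 3 = ((15−5)/6)² = 2.778
te_Task 4 = (1 + 4·3 + 5)/6 = 18/6 = 3; σ²_Task 4 = ((5−1)/6)² = 0.444
te_Task 5 = (2 + 4·4 + 6)/6 = 24/6 = 4; σ²_Task 5 = ((6−2)/6)² = 0.444

Forward pass:
ES_Task 1 = 0; EF_Task 1 = 6
ES_Task 2 = 0; EF_Task 2 = 4
ES_Task 3 = 4; EF_Task 3 = 4+10 = 14
ES_Task 4 = 4; EF_Task 4 = 4+3 = 7
ES_Task 5 = max(EF_Task 1=6, EF_Task 3=14, EF_Task 4=7) = 14; EF_Task 5 = 14+4 = 18
Expected project duration μ = 18 hours. Critical path: Task 2 → Task 3 → Task 5.

Variance along critical path = 0.111 + 2.778 + 0.444 = 3.333; σ = √3.333 = 1.826 hours.
Z = (20 − 18) / 1.826 = 1.095
P(T ≤ 20) = Φ(1.095) ≈ 0.863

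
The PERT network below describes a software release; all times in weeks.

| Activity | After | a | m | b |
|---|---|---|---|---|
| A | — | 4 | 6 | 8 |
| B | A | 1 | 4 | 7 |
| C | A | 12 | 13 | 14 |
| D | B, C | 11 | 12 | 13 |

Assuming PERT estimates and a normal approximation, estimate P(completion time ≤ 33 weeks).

te_A = (4 + 4·6 + 8)/6 = 36/6 = 6; σ²_A = ((8−4)/6)² = 0.444
te_B = (1 + 4·4 + 7)/6 = 24/6 = 4; σ²_B = ((7−1)/6)² = 1.000
te_C = (12 + 4·13 + 14)/6 = 78/6 = 13; σ²_C = ((14−12)/6)² = 0.111
te_D = (11 + 4·12 + 13)/6 = 72/6 = 12; σ²_D = ((13−11)/6)² = 0.111

Forward pass:
ES_A = 0; EF_A = 6
ES_B = 6; EF_B = 6+4 = 10
ES_C = 6; EF_C = 6+13 = 19
ES_D = max(EF_B=10, EF_C=19) = 19; EF_D = 19+12 = 31
Expected project duration μ = 31 weeks. Critical path: A → C → D.

Variance along critical path = 0.444 + 0.111 + 0.111 = 0.667; σ = √0.667 = 0.816 weeks.
Z = (33 − 31) / 0.816 = 2.449
P(T ≤ 33) = Φ(2.449) ≈ 0.993

0.993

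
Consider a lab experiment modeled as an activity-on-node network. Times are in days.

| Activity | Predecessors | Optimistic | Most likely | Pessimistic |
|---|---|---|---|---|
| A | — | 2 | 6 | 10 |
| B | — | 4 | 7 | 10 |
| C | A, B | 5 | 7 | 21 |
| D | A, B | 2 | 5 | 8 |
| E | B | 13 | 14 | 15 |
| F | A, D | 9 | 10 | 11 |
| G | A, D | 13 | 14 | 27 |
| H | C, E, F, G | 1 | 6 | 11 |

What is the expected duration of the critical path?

34 days

te_A = (2 + 4·6 + 10)/6 = 36/6 = 6
te_B = (4 + 4·7 + 10)/6 = 42/6 = 7
te_C = (5 + 4·7 + 21)/6 = 54/6 = 9
te_D = (2 + 4·5 + 8)/6 = 30/6 = 5
te_E = (13 + 4·14 + 15)/6 = 84/6 = 14
te_F = (9 + 4·10 + 11)/6 = 60/6 = 10
te_G = (13 + 4·14 + 27)/6 = 96/6 = 16
te_H = (1 + 4·6 + 11)/6 = 36/6 = 6

Forward pass:
ES_A = 0; EF_A = 6
ES_B = 0; EF_B = 7
ES_C = max(EF_A=6, EF_B=7) = 7; EF_C = 7+9 = 16
ES_D = max(EF_A=6, EF_B=7) = 7; EF_D = 7+5 = 12
ES_E = 7; EF_E = 7+14 = 21
ES_F = max(EF_A=6, EF_D=12) = 12; EF_F = 12+10 = 22
ES_G = max(EF_A=6, EF_D=12) = 12; EF_G = 12+16 = 28
ES_H = max(EF_C=16, EF_E=21, EF_F=22, EF_G=28) = 28; EF_H = 28+6 = 34
Expected project duration μ = 34 days. Critical path: B → D → G → H.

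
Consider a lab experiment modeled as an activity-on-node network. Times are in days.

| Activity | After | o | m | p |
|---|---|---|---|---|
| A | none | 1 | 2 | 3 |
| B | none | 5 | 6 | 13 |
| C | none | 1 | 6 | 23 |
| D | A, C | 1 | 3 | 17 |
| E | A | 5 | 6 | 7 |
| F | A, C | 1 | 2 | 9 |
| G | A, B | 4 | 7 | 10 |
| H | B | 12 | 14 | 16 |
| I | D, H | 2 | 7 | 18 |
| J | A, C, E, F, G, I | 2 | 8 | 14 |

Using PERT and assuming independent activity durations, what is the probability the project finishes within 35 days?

te_A = (1 + 4·2 + 3)/6 = 12/6 = 2; σ²_A = ((3−1)/6)² = 0.111
te_B = (5 + 4·6 + 13)/6 = 42/6 = 7; σ²_B = ((13−5)/6)² = 1.778
te_C = (1 + 4·6 + 23)/6 = 48/6 = 8; σ²_C = ((23−1)/6)² = 13.444
te_D = (1 + 4·3 + 17)/6 = 30/6 = 5; σ²_D = ((17−1)/6)² = 7.111
te_E = (5 + 4·6 + 7)/6 = 36/6 = 6; σ²_E = ((7−5)/6)² = 0.111
te_F = (1 + 4·2 + 9)/6 = 18/6 = 3; σ²_F = ((9−1)/6)² = 1.778
te_G = (4 + 4·7 + 10)/6 = 42/6 = 7; σ²_G = ((10−4)/6)² = 1.000
te_H = (12 + 4·14 + 16)/6 = 84/6 = 14; σ²_H = ((16−12)/6)² = 0.444
te_I = (2 + 4·7 + 18)/6 = 48/6 = 8; σ²_I = ((18−2)/6)² = 7.111
te_J = (2 + 4·8 + 14)/6 = 48/6 = 8; σ²_J = ((14−2)/6)² = 4.000

Forward pass:
ES_A = 0; EF_A = 2
ES_B = 0; EF_B = 7
ES_C = 0; EF_C = 8
ES_D = max(EF_A=2, EF_C=8) = 8; EF_D = 8+5 = 13
ES_E = 2; EF_E = 2+6 = 8
ES_F = max(EF_A=2, EF_C=8) = 8; EF_F = 8+3 = 11
ES_G = max(EF_A=2, EF_B=7) = 7; EF_G = 7+7 = 14
ES_H = 7; EF_H = 7+14 = 21
ES_I = max(EF_D=13, EF_H=21) = 21; EF_I = 21+8 = 29
ES_J = max(EF_A=2, EF_C=8, EF_E=8, EF_F=11, EF_G=14, EF_I=29) = 29; EF_J = 29+8 = 37
Expected project duration μ = 37 days. Critical path: B → H → I → J.

Variance along critical path = 1.778 + 0.444 + 7.111 + 4.000 = 13.333; σ = √13.333 = 3.651 days.
Z = (35 − 37) / 3.651 = -0.548
P(T ≤ 35) = Φ(-0.548) ≈ 0.292

0.292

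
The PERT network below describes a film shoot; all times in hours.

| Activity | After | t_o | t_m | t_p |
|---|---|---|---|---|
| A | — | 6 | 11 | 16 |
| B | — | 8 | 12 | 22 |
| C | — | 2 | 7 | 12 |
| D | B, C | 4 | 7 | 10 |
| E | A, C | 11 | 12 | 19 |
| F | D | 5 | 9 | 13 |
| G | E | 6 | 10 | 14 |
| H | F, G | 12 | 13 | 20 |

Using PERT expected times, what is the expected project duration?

48 hours

te_A = (6 + 4·11 + 16)/6 = 66/6 = 11
te_B = (8 + 4·12 + 22)/6 = 78/6 = 13
te_C = (2 + 4·7 + 12)/6 = 42/6 = 7
te_D = (4 + 4·7 + 10)/6 = 42/6 = 7
te_E = (11 + 4·12 + 19)/6 = 78/6 = 13
te_F = (5 + 4·9 + 13)/6 = 54/6 = 9
te_G = (6 + 4·10 + 14)/6 = 60/6 = 10
te_H = (12 + 4·13 + 20)/6 = 84/6 = 14

Forward pass:
ES_A = 0; EF_A = 11
ES_B = 0; EF_B = 13
ES_C = 0; EF_C = 7
ES_D = max(EF_B=13, EF_C=7) = 13; EF_D = 13+7 = 20
ES_E = max(EF_A=11, EF_C=7) = 11; EF_E = 11+13 = 24
ES_F = 20; EF_F = 20+9 = 29
ES_G = 24; EF_G = 24+10 = 34
ES_H = max(EF_F=29, EF_G=34) = 34; EF_H = 34+14 = 48
Expected project duration μ = 48 hours. Critical path: A → E → G → H.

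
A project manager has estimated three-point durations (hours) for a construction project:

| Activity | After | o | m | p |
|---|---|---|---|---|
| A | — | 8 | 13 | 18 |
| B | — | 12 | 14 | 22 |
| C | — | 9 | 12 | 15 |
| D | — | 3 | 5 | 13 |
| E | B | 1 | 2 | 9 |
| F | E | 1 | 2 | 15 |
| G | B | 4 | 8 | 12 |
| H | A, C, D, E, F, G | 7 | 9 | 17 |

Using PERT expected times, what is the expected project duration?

33 hours

te_A = (8 + 4·13 + 18)/6 = 78/6 = 13
te_B = (12 + 4·14 + 22)/6 = 90/6 = 15
te_C = (9 + 4·12 + 15)/6 = 72/6 = 12
te_D = (3 + 4·5 + 13)/6 = 36/6 = 6
te_E = (1 + 4·2 + 9)/6 = 18/6 = 3
te_F = (1 + 4·2 + 15)/6 = 24/6 = 4
te_G = (4 + 4·8 + 12)/6 = 48/6 = 8
te_H = (7 + 4·9 + 17)/6 = 60/6 = 10

Forward pass:
ES_A = 0; EF_A = 13
ES_B = 0; EF_B = 15
ES_C = 0; EF_C = 12
ES_D = 0; EF_D = 6
ES_E = 15; EF_E = 15+3 = 18
ES_F = 18; EF_F = 18+4 = 22
ES_G = 15; EF_G = 15+8 = 23
ES_H = max(EF_A=13, EF_C=12, EF_D=6, EF_E=18, EF_F=22, EF_G=23) = 23; EF_H = 23+10 = 33
Expected project duration μ = 33 hours. Critical path: B → G → H.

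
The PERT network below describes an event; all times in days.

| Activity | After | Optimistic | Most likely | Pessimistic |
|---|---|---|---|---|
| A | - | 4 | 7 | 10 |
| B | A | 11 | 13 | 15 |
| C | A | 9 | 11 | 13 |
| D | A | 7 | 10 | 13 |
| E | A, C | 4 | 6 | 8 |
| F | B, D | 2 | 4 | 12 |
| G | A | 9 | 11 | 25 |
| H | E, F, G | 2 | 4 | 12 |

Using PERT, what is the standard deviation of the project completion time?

te_A = (4 + 4·7 + 10)/6 = 42/6 = 7; σ²_A = ((10−4)/6)² = 1.000
te_B = (11 + 4·13 + 15)/6 = 78/6 = 13; σ²_B = ((15−11)/6)² = 0.444
te_C = (9 + 4·11 + 13)/6 = 66/6 = 11; σ²_C = ((13−9)/6)² = 0.444
te_D = (7 + 4·10 + 13)/6 = 60/6 = 10; σ²_D = ((13−7)/6)² = 1.000
te_E = (4 + 4·6 + 8)/6 = 36/6 = 6; σ²_E = ((8−4)/6)² = 0.444
te_F = (2 + 4·4 + 12)/6 = 30/6 = 5; σ²_F = ((12−2)/6)² = 2.778
te_G = (9 + 4·11 + 25)/6 = 78/6 = 13; σ²_G = ((25−9)/6)² = 7.111
te_H = (2 + 4·4 + 12)/6 = 30/6 = 5; σ²_H = ((12−2)/6)² = 2.778

Forward pass:
ES_A = 0; EF_A = 7
ES_B = 7; EF_B = 7+13 = 20
ES_C = 7; EF_C = 7+11 = 18
ES_D = 7; EF_D = 7+10 = 17
ES_E = max(EF_A=7, EF_C=18) = 18; EF_E = 18+6 = 24
ES_F = max(EF_B=20, EF_D=17) = 20; EF_F = 20+5 = 25
ES_G = 7; EF_G = 7+13 = 20
ES_H = max(EF_E=24, EF_F=25, EF_G=20) = 25; EF_H = 25+5 = 30
Expected project duration μ = 30 days. Critical path: A → B → F → H.

Variance along critical path = 1.000 + 0.444 + 2.778 + 2.778 = 7.000
σ = √7.000 = 2.646 days

2.65 days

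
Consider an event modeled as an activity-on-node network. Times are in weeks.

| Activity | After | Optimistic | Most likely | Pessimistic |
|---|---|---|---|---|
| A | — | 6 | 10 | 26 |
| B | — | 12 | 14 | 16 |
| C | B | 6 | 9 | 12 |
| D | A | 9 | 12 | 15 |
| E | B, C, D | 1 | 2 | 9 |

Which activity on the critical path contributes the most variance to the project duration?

A

te_A = (6 + 4·10 + 26)/6 = 72/6 = 12; σ²_A = ((26−6)/6)² = 11.111
te_B = (12 + 4·14 + 16)/6 = 84/6 = 14; σ²_B = ((16−12)/6)² = 0.444
te_C = (6 + 4·9 + 12)/6 = 54/6 = 9; σ²_C = ((12−6)/6)² = 1.000
te_D = (9 + 4·12 + 15)/6 = 72/6 = 12; σ²_D = ((15−9)/6)² = 1.000
te_E = (1 + 4·2 + 9)/6 = 18/6 = 3; σ²_E = ((9−1)/6)² = 1.778

Forward pass:
ES_A = 0; EF_A = 12
ES_B = 0; EF_B = 14
ES_C = 14; EF_C = 14+9 = 23
ES_D = 12; EF_D = 12+12 = 24
ES_E = max(EF_B=14, EF_C=23, EF_D=24) = 24; EF_E = 24+3 = 27
Expected project duration μ = 27 weeks. Critical path: A → D → E.

Variances on critical path: σ²_A=11.111, σ²_D=1.000, σ²_E=1.778.
Largest is σ²_A = 11.111.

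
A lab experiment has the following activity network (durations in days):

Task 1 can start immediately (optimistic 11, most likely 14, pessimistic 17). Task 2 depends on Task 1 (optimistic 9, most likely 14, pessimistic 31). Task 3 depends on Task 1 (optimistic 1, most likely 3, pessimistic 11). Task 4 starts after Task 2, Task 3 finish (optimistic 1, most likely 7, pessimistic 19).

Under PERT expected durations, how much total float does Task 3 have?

12 days

te_Task 1 = (11 + 4·14 + 17)/6 = 84/6 = 14
te_Task 2 = (9 + 4·14 + 31)/6 = 96/6 = 16
te_Task 3 = (1 + 4·3 + 11)/6 = 24/6 = 4
te_Task 4 = (1 + 4·7 + 19)/6 = 48/6 = 8

Forward pass:
ES_Task 1 = 0; EF_Task 1 = 14
ES_Task 2 = 14; EF_Task 2 = 14+16 = 30
ES_Task 3 = 14; EF_Task 3 = 14+4 = 18
ES_Task 4 = max(EF_Task 2=30, EF_Task 3=18) = 30; EF_Task 4 = 30+8 = 38
Expected project duration μ = 38 days. Critical path: Task 1 → Task 2 → Task 4.

Backward pass:
LF_Task 4 = 38; LS_Task 4 = 38−8 = 30
LF_Task 3 = LS_Task 4 = 30; LS_Task 3 = 30−4 = 26
LF_Task 2 = LS_Task 4 = 30; LS_Task 2 = 30−16 = 14
LF_Task 1 = min(LS_Task 2=14, LS_Task 3=26) = 14; LS_Task 1 = 14−14 = 0
Slack_Task 3 = LS_Task 3 − ES_Task 3 = 26 − 14 = 12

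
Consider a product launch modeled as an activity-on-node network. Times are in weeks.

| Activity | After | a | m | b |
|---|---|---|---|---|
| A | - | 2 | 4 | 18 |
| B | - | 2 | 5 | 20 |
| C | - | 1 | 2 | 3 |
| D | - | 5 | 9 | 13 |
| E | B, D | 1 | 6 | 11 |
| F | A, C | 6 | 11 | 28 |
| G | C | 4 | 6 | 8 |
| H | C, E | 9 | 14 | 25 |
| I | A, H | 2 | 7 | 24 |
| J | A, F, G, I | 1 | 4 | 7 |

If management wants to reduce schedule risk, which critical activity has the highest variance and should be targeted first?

I

te_A = (2 + 4·4 + 18)/6 = 36/6 = 6; σ²_A = ((18−2)/6)² = 7.111
te_B = (2 + 4·5 + 20)/6 = 42/6 = 7; σ²_B = ((20−2)/6)² = 9.000
te_C = (1 + 4·2 + 3)/6 = 12/6 = 2; σ²_C = ((3−1)/6)² = 0.111
te_D = (5 + 4·9 + 13)/6 = 54/6 = 9; σ²_D = ((13−5)/6)² = 1.778
te_E = (1 + 4·6 + 11)/6 = 36/6 = 6; σ²_E = ((11−1)/6)² = 2.778
te_F = (6 + 4·11 + 28)/6 = 78/6 = 13; σ²_F = ((28−6)/6)² = 13.444
te_G = (4 + 4·6 + 8)/6 = 36/6 = 6; σ²_G = ((8−4)/6)² = 0.444
te_H = (9 + 4·14 + 25)/6 = 90/6 = 15; σ²_H = ((25−9)/6)² = 7.111
te_I = (2 + 4·7 + 24)/6 = 54/6 = 9; σ²_I = ((24−2)/6)² = 13.444
te_J = (1 + 4·4 + 7)/6 = 24/6 = 4; σ²_J = ((7−1)/6)² = 1.000

Forward pass:
ES_A = 0; EF_A = 6
ES_B = 0; EF_B = 7
ES_C = 0; EF_C = 2
ES_D = 0; EF_D = 9
ES_E = max(EF_B=7, EF_D=9) = 9; EF_E = 9+6 = 15
ES_F = max(EF_A=6, EF_C=2) = 6; EF_F = 6+13 = 19
ES_G = 2; EF_G = 2+6 = 8
ES_H = max(EF_C=2, EF_E=15) = 15; EF_H = 15+15 = 30
ES_I = max(EF_A=6, EF_H=30) = 30; EF_I = 30+9 = 39
ES_J = max(EF_A=6, EF_F=19, EF_G=8, EF_I=39) = 39; EF_J = 39+4 = 43
Expected project duration μ = 43 weeks. Critical path: D → E → H → I → J.

Variances on critical path: σ²_D=1.778, σ²_E=2.778, σ²_H=7.111, σ²_I=13.444, σ²_J=1.000.
Largest is σ²_I = 13.444.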